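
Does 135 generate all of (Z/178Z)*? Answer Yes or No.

φ(178) = φ(2)·φ(89) = 1·88 = 88 = 2^3 · 11.
Test 135^(88/q) mod 178 for each prime factor q of 88:
135^44 ≡ 177 (mod 178)  [q = 2: ≢ 1 ✓]
135^8 ≡ 67 (mod 178)  [q = 11: ≢ 1 ✓]
None equal 1, so ord_178(135) = 88: 135 is a primitive root.

Yes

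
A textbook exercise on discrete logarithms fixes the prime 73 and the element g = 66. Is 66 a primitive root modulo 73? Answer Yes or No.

φ(73) = 73 − 1 = 72 = 2^3 · 3^2.
Test 66^(72/q) mod 73 for each prime factor q of 72:
66^36 ≡ 72 (mod 73)  [q = 2: ≢ 1 ✓]
66^24 ≡ 1 (mod 73)  [q = 3: ≡ 1 ✗]
66^24 ≡ 1 shows ord(66) | 24, strictly less than φ(73); not a primitive root.

No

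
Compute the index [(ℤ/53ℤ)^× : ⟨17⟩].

2

By Lagrange's theorem, ord_53(17) divides φ(53) = 53 − 1 = 52 = 2^2 · 13.
Divisors of 52: 1, 2, 4, 13, 26, 52.
Evaluate successive powers at the divisors of 52:
17^1 ≡ 17 (mod 53)
17^2 ≡ 24 (mod 53)
17^4 ≡ 46 (mod 53)
17^13 ≡ 52 (mod 53)
17^26 ≡ 1 (mod 53) ✓
So ord_53(17) = 26, hence |⟨17⟩| = 26.
The index is φ(53) / ord(17) = 52 / 26 = 2.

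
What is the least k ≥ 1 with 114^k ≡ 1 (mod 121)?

55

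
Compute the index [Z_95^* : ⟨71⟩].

4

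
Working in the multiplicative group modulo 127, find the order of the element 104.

ord(104) | φ(127) = 127 − 1 = 126 = 2 · 3^2 · 7.
Divisors of 126: 1, 2, 3, 6, 7, 9, 14, 18, 21, 42, 63, 126.
Compute 104^d (mod 127) for the divisors d until we hit 1:
104^1 ≡ 104
104^2 ≡ 21
104^3 ≡ 25
104^6 ≡ 117
104^7 ≡ 103
104^9 ≡ 4
104^14 ≡ 68
104^18 ≡ 16
104^21 ≡ 19
104^42 ≡ 107
104^63 ≡ 1
Hence ord(104) = 63.

63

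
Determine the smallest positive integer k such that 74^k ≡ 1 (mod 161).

The order of 74 must divide φ(161) = φ(7·23) = (7−1)·(23−1) = 6·22 = 132 = 2^2 · 3 · 11.
Divisors of 132: 1, 2, 3, 4, 6, 11, 12, 22, 33, 44, 66, 132.
Evaluate successive powers at the divisors of 132:
74^1 ≡ 74 (mod 161)
74^2 ≡ 2 (mod 161)
74^3 ≡ 148 (mod 161)
74^4 ≡ 4 (mod 161)
74^6 ≡ 8 (mod 161)
74^11 ≡ 114 (mod 161)
74^12 ≡ 64 (mod 161)
74^22 ≡ 116 (mod 161)
74^33 ≡ 22 (mod 161)
74^44 ≡ 93 (mod 161)
74^66 ≡ 1 (mod 161) ✓
Hence ord(74) = 66.

66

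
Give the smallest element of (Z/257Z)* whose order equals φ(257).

φ(257) = 257 − 1 = 256 = 2^8.
Test candidates g = 2, 3, … against the prime factors q ∈ {2} of φ(257): g is a generator iff g^(256/q) ≢ 1 for every such q.
g = 2: 2^128 ≡ 1 — hits 1, so not a primitive root.
g = 3: 3^128 ≡ 256 — none is 1, so 3 is a primitive root.
So 3 is the smallest generator of (Z/257Z)^×.

3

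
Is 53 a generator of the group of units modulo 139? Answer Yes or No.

Yes

φ(139) = 139 − 1 = 138 = 2 · 3 · 23.
An element g generates (Z/139Z)^× iff g^(138/q) ≢ 1 (mod 139) for each prime q ∈ {2, 3, 23}.
53^69 ≡ 138 (mod 139)  [q = 2: ≢ 1 ✓]
53^46 ≡ 42 (mod 139)  [q = 3: ≢ 1 ✓]
53^6 ≡ 64 (mod 139)  [q = 23: ≢ 1 ✓]
Every test exponent gives a nontrivial residue, hence 53 generates the full group.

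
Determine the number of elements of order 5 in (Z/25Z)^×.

φ(25) = φ(5^2) = 5·(5−1) = 20 = 2^2 · 5.
(Z/25Z)^× is cyclic (|G| = 20); a cyclic group of order m has exactly φ(d) elements of each order d | m, and none otherwise.
5 | 20, and φ(5) = 5 − 1 = 4.

4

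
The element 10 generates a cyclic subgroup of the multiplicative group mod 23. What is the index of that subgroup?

The order of 10 must divide φ(23) = 23 − 1 = 22 = 2 · 11.
Divisors of 22: 1, 2, 11, 22.
Test each divisor d:
10^1 ≡ 10 (mod 23)
10^2 ≡ 8 (mod 23)
10^11 ≡ 22 (mod 23)
10^22 ≡ 1 (mod 23) ✓
Thus |⟨10⟩| = ord(10) = 22.
[(Z/23Z)^× : ⟨10⟩] = 22/22 = 1.

1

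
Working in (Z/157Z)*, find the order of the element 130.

13

The order of 130 must divide φ(157) = 157 − 1 = 156 = 2^2 · 3 · 13.
Divisors of 156: 1, 2, 3, 4, 6, 12, 13, 26, 39, 52, 78, 156.
Test each divisor d:
130^1 ≡ 130 (mod 157)
130^2 ≡ 101 (mod 157)
130^3 ≡ 99 (mod 157)
130^4 ≡ 153 (mod 157)
130^6 ≡ 67 (mod 157)
130^12 ≡ 93 (mod 157)
130^13 ≡ 1 (mod 157) ✓
Therefore the multiplicative order of 130 modulo 157 is 13.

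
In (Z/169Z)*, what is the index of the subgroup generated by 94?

4

ord(94) | φ(169) = φ(13^2) = 13·(13−1) = 156 = 2^2 · 3 · 13.
Divisors of 156: 1, 2, 3, 4, 6, 12, 13, 26, 39, 52, 78, 156.
Evaluate successive powers at the divisors of 156:
94^1 ≡ 94
94^2 ≡ 48
94^3 ≡ 118
94^4 ≡ 107
94^6 ≡ 66
94^12 ≡ 131
94^13 ≡ 146
94^26 ≡ 22
94^39 ≡ 1
Thus |⟨94⟩| = ord(94) = 39.
Index = |(Z/169Z)^×| / |⟨94⟩| = 156 / 39 = 4.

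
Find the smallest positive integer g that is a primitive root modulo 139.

2

φ(139) = 139 − 1 = 138 = 2 · 3 · 23.
Test candidates g = 2, 3, … against the prime factors q ∈ {2, 3, 23} of φ(139): g is a generator iff g^(138/q) ≢ 1 for every such q.
g = 2: 2^69 ≡ 138; 2^46 ≡ 96; 2^6 ≡ 64 — none is 1, so 2 is a primitive root.
Hence the least primitive root of 139 is 2.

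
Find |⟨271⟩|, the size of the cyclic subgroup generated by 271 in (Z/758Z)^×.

27

Since 271 ∈ (Z/758Z)^×, its order divides φ(758) = φ(2)·φ(379) = 1·378 = 378 = 2 · 3^3 · 7.
Divisors of 378: 1, 2, 3, 6, 7, 9, 14, 18, 21, 27, 42, 54, 63, 126, 189, 378.
Evaluate successive powers at the divisors of 378:
271^1 ≡ 271 (mod 758)
271^2 ≡ 673 (mod 758)
271^3 ≡ 463 (mod 758)
271^6 ≡ 613 (mod 758)
271^7 ≡ 121 (mod 758)
271^9 ≡ 327 (mod 758)
271^14 ≡ 239 (mod 758)
271^18 ≡ 51 (mod 758)
271^21 ≡ 115 (mod 758)
271^27 ≡ 1 (mod 758) ✓
Hence ord(271) = 27.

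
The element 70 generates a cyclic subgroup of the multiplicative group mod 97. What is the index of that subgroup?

By Lagrange's theorem, ord_97(70) divides φ(97) = 97 − 1 = 96 = 2^5 · 3.
Divisors of 96: 1, 2, 3, 4, 6, 8, 12, 16, 24, 32, 48, 96.
Evaluate successive powers at the divisors of 96:
70^1 ≡ 70 (mod 97)
70^2 ≡ 50 (mod 97)
70^3 ≡ 8 (mod 97)
70^4 ≡ 75 (mod 97)
70^6 ≡ 64 (mod 97)
70^8 ≡ 96 (mod 97)
70^12 ≡ 22 (mod 97)
70^16 ≡ 1 (mod 97) ✓
Thus |⟨70⟩| = ord(70) = 16.
The index is φ(97) / ord(70) = 96 / 16 = 6.

6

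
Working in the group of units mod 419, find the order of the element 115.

209

ord(115) | φ(419) = 419 − 1 = 418 = 2 · 11 · 19.
Divisors of 418: 1, 2, 11, 19, 22, 38, 209, 418.
Evaluate successive powers at the divisors of 418:
115^1 ≡ 115
115^2 ≡ 236
115^11 ≡ 47
115^19 ≡ 334
115^22 ≡ 114
115^38 ≡ 102
115^209 ≡ 1
The smallest such exponent is 209, so the order of 115 is 209.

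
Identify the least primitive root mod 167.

5

φ(167) = 167 − 1 = 166 = 2 · 83.
g is a primitive root iff g^(166/q) ≢ 1 (mod 167) for each prime q ∈ {2, 83}.
g = 2: 2^83 ≡ 1 — hits 1, so not a primitive root.
g = 3: 3^83 ≡ 1 — hits 1, so not a primitive root.
g = 4: 4^83 ≡ 1 — hits 1, so not a primitive root.
g = 5: 5^83 ≡ 166; 5^2 ≡ 25 — none is 1, so 5 is a primitive root.
The smallest primitive root modulo 167 is 5.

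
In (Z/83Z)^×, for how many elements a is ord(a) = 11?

φ(83) = 83 − 1 = 82 = 2 · 41.
Since (Z/83Z)^× is cyclic of order 82, the number of elements of order d is φ(d) when d | 82 and 0 otherwise.
Here 82 is not a multiple of 11, so there are no elements of order 11.

0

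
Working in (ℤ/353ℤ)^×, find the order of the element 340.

The order of 340 must divide φ(353) = 353 − 1 = 352 = 2^5 · 11.
Divisors of 352: 1, 2, 4, 8, 11, 16, 22, 32, 44, 88, 176, 352.
Evaluate successive powers at the divisors of 352:
340^1 ≡ 340 (mod 353)
340^2 ≡ 169 (mod 353)
340^4 ≡ 321 (mod 353)
340^8 ≡ 318 (mod 353)
340^11 ≡ 294 (mod 353)
340^16 ≡ 166 (mod 353)
340^22 ≡ 304 (mod 353)
340^32 ≡ 22 (mod 353)
340^44 ≡ 283 (mod 353)
340^88 ≡ 311 (mod 353)
340^176 ≡ 352 (mod 353)
340^352 ≡ 1 (mod 353) ✓
Therefore the multiplicative order of 340 modulo 353 is 352.

352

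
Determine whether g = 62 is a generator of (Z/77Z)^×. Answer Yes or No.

No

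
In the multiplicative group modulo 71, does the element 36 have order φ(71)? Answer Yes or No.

No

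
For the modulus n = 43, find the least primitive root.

φ(43) = 43 − 1 = 42 = 2 · 3 · 7.
g is a primitive root iff g^(42/q) ≢ 1 (mod 43) for each prime q ∈ {2, 3, 7}.
g = 2: 2^21 ≡ 42; 2^14 ≡ 1 — hits 1, so not a primitive root.
g = 3: 3^21 ≡ 42; 3^14 ≡ 36; 3^6 ≡ 41 — none is 1, so 3 is a primitive root.
So 3 is the smallest generator of (Z/43Z)^×.

3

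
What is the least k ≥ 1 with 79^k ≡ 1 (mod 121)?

110

By Lagrange's theorem, ord_121(79) divides φ(121) = φ(11^2) = 11·(11−1) = 110 = 2 · 5 · 11.
Divisors of 110: 1, 2, 5, 10, 11, 22, 55, 110.
Evaluate successive powers at the divisors of 110:
79^1 ≡ 79 (mod 121)
79^2 ≡ 70 (mod 121)
79^5 ≡ 21 (mod 121)
79^10 ≡ 78 (mod 121)
79^11 ≡ 112 (mod 121)
79^22 ≡ 81 (mod 121)
79^55 ≡ 120 (mod 121)
79^110 ≡ 1 (mod 121) ✓
So ord_121(79) = 110.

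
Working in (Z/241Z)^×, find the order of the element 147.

The order of 147 must divide φ(241) = 241 − 1 = 240 = 2^4 · 3 · 5.
Divisors of 240: 1, 2, 3, 4, 5, 6, 8, 10, 12, 15, 16, 20, 24, 30, 40, 48, 60, 80, 120, 240.
Evaluate successive powers at the divisors of 240:
147^1 ≡ 147
147^2 ≡ 160
147^3 ≡ 143
147^4 ≡ 54
147^5 ≡ 226
147^6 ≡ 205
147^8 ≡ 24
147^10 ≡ 225
147^12 ≡ 91
147^15 ≡ 240
147^16 ≡ 94
147^20 ≡ 15
147^24 ≡ 87
147^30 ≡ 1
The smallest such exponent is 30, so the order of 147 is 30.

30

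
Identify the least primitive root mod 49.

3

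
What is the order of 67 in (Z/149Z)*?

37

Since 67 ∈ (Z/149Z)^×, its order divides φ(149) = 149 − 1 = 148 = 2^2 · 37.
Divisors of 148: 1, 2, 4, 37, 74, 148.
Test each divisor d:
67^1 ≡ 67 (mod 149)
67^2 ≡ 19 (mod 149)
67^4 ≡ 63 (mod 149)
67^37 ≡ 1 (mod 149) ✓
The smallest such exponent is 37, so the order of 67 is 37.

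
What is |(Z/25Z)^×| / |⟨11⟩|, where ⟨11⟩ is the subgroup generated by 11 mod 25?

4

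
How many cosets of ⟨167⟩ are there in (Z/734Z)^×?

3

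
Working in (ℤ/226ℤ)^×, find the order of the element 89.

112

ord(89) | φ(226) = φ(2)·φ(113) = 1·112 = 112 = 2^4 · 7.
Divisors of 112: 1, 2, 4, 7, 8, 14, 16, 28, 56, 112.
Evaluate successive powers at the divisors of 112:
89^1 ≡ 89
89^2 ≡ 11
89^4 ≡ 121
89^7 ≡ 35
89^8 ≡ 177
89^14 ≡ 95
89^16 ≡ 141
89^28 ≡ 211
89^56 ≡ 225
89^112 ≡ 1
The smallest such exponent is 112, so the order of 89 is 112.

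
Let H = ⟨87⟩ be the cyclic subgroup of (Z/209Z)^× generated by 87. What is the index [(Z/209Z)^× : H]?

30

By Lagrange's theorem, ord_209(87) divides φ(209) = φ(11·19) = (11−1)·(19−1) = 10·18 = 180 = 2^2 · 3^2 · 5.
Divisors of 180: 1, 2, 3, 4, 5, 6, 9, 10, 12, 15, 18, 20, 30, 36, 45, 60, 90, 180.
Test each divisor d:
87^1 ≡ 87 (mod 209)
87^2 ≡ 45 (mod 209)
87^3 ≡ 153 (mod 209)
87^4 ≡ 144 (mod 209)
87^5 ≡ 197 (mod 209)
87^6 ≡ 1 (mod 209) ✓
The order of 87 is 6, so the subgroup it generates has 6 elements.
Index = |(Z/209Z)^×| / |⟨87⟩| = 180 / 6 = 30.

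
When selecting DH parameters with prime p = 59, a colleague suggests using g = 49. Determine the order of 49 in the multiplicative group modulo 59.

The order of 49 must divide φ(59) = 59 − 1 = 58 = 2 · 29.
Divisors of 58: 1, 2, 29, 58.
Test each divisor d:
49^1 ≡ 49 (mod 59)
49^2 ≡ 41 (mod 59)
49^29 ≡ 1 (mod 59) ✓
The smallest such exponent is 29, so the order of 49 is 29.

29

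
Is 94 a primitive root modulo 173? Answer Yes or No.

φ(173) = 173 − 1 = 172 = 2^2 · 43.
It suffices to check that the order of 94 is not a proper divisor of 172: compute 94^(172/q) for q ∈ {2, 43}.
94^86 ≡ 172 (mod 173)  [q = 2: ≢ 1 ✓]
94^4 ≡ 169 (mod 173)  [q = 43: ≢ 1 ✓]
All checks pass, so 94 has order 172 and is a primitive root modulo 173.

Yes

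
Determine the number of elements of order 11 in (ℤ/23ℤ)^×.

φ(23) = 23 − 1 = 22 = 2 · 11.
Since (Z/23Z)^× is cyclic of order 22, the number of elements of order d is φ(d) when d | 22 and 0 otherwise.
11 | 22, and φ(11) = 11 − 1 = 10.

10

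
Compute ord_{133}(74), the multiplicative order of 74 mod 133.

ord(74) | φ(133) = φ(7·19) = (7−1)·(19−1) = 6·18 = 108 = 2^2 · 3^3.
Divisors of 108: 1, 2, 3, 4, 6, 9, 12, 18, 27, 36, 54, 108.
Evaluate successive powers at the divisors of 108:
74^1 ≡ 74 (mod 133)
74^2 ≡ 23 (mod 133)
74^3 ≡ 106 (mod 133)
74^4 ≡ 130 (mod 133)
74^6 ≡ 64 (mod 133)
74^9 ≡ 1 (mod 133) ✓
So ord_133(74) = 9.

9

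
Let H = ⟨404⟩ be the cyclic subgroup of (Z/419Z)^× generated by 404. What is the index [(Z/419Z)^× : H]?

1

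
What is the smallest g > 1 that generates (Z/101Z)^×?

2

φ(101) = 101 − 1 = 100 = 2^2 · 5^2.
g is a primitive root iff g^(100/q) ≢ 1 (mod 101) for each prime q ∈ {2, 5}.
g = 2: 2^50 ≡ 100; 2^20 ≡ 95 — none is 1, so 2 is a primitive root.
The smallest primitive root modulo 101 is 2.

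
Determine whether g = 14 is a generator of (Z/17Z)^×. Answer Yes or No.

Yes

φ(17) = 17 − 1 = 16 = 2^4.
An element g generates (Z/17Z)^× iff g^(16/q) ≢ 1 (mod 17) for each prime q ∈ {2}.
14^8 ≡ 16 (mod 17)  [q = 2: ≢ 1 ✓]
None equal 1, so ord_17(14) = 16: 14 is a primitive root.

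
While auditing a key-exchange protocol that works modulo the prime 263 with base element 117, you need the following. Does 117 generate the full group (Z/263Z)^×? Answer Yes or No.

φ(263) = 263 − 1 = 262 = 2 · 131.
117 is a primitive root mod 263 iff 117^(φ(263)/q) ≢ 1 for every prime q | φ(263), i.e. q ∈ {2, 131}.
117^131 ≡ 1 (mod 263)  [q = 2: ≡ 1 ✗]
117^2 ≡ 13 (mod 263)  [q = 131: ≢ 1 ✓]
117^131 ≡ 1 shows ord(117) | 131, strictly less than φ(263); not a primitive root.

No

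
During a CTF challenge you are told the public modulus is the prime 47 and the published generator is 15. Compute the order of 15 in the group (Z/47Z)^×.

46

Since 15 ∈ (Z/47Z)^×, its order divides φ(47) = 47 − 1 = 46 = 2 · 23.
Divisors of 46: 1, 2, 23, 46.
Compute 15^d (mod 47) for the divisors d until we hit 1:
15^1 ≡ 15
15^2 ≡ 37
15^23 ≡ 46
15^46 ≡ 1
So ord_47(15) = 46.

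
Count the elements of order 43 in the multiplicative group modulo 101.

0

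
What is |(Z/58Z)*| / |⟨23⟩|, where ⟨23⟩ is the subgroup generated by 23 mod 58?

4

By Lagrange's theorem, ord_58(23) divides φ(58) = φ(2)·φ(29) = 1·28 = 28 = 2^2 · 7.
Divisors of 28: 1, 2, 4, 7, 14, 28.
Evaluate successive powers at the divisors of 28:
23^1 ≡ 23 (mod 58)
23^2 ≡ 7 (mod 58)
23^4 ≡ 49 (mod 58)
23^7 ≡ 1 (mod 58) ✓
So ord_58(23) = 7, hence |⟨23⟩| = 7.
[(Z/58Z)^× : ⟨23⟩] = 28/7 = 4.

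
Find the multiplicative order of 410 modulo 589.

15

ord(410) | φ(589) = φ(19·31) = (19−1)·(31−1) = 18·30 = 540 = 2^2 · 3^3 · 5.
Divisors of 540: 1, 2, 3, 4, 5, 6, 9, 10, 12, 15, 18, 20, 27, 30, 36, 45, 54, 60, 90, 108, 135, 180, 270, 540.
Evaluate successive powers at the divisors of 540:
410^1 ≡ 410
410^2 ≡ 235
410^3 ≡ 343
410^4 ≡ 448
410^5 ≡ 501
410^6 ≡ 438
410^9 ≡ 39
410^10 ≡ 87
410^12 ≡ 419
410^15 ≡ 1
Therefore the multiplicative order of 410 modulo 589 is 15.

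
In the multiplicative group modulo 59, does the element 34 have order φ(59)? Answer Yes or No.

Yes

φ(59) = 59 − 1 = 58 = 2 · 29.
It suffices to check that the order of 34 is not a proper divisor of 58: compute 34^(58/q) for q ∈ {2, 29}.
34^29 ≡ 58 (mod 59)  [q = 2: ≢ 1 ✓]
34^2 ≡ 35 (mod 59)  [q = 29: ≢ 1 ✓]
None equal 1, so ord_59(34) = 58: 34 is a primitive root.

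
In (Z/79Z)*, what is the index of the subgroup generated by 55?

Since 55 ∈ (Z/79Z)^×, its order divides φ(79) = 79 − 1 = 78 = 2 · 3 · 13.
Divisors of 78: 1, 2, 3, 6, 13, 26, 39, 78.
Check 55^d mod 79 for each divisor in increasing order:
55^1 ≡ 55 (mod 79)
55^2 ≡ 23 (mod 79)
55^3 ≡ 1 (mod 79) ✓
The order of 55 is 3, so the subgroup it generates has 3 elements.
[(Z/79Z)^× : ⟨55⟩] = 78/3 = 26.

26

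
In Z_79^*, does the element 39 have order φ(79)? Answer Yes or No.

Yes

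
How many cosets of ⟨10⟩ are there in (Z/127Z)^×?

3

The order of 10 must divide φ(127) = 127 − 1 = 126 = 2 · 3^2 · 7.
Divisors of 126: 1, 2, 3, 6, 7, 9, 14, 18, 21, 42, 63, 126.
Evaluate successive powers at the divisors of 126:
10^1 ≡ 10
10^2 ≡ 100
10^3 ≡ 111
10^6 ≡ 2
10^7 ≡ 20
10^9 ≡ 95
10^14 ≡ 19
10^18 ≡ 8
10^21 ≡ 126
10^42 ≡ 1
Thus |⟨10⟩| = ord(10) = 42.
Index = |(Z/127Z)^×| / |⟨10⟩| = 126 / 42 = 3.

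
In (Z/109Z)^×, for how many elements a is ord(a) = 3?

φ(109) = 109 − 1 = 108 = 2^2 · 3^3.
In a cyclic group of order 108, there are φ(d) elements of order d for each divisor d of 108, and zero for non-divisors.
3 | 108, and φ(3) = 3 − 1 = 2.

2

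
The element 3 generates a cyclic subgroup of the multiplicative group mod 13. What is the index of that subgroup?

4

The order of 3 must divide φ(13) = 13 − 1 = 12 = 2^2 · 3.
Divisors of 12: 1, 2, 3, 4, 6, 12.
Check 3^d mod 13 for each divisor in increasing order:
3^1 ≡ 3 (mod 13)
3^2 ≡ 9 (mod 13)
3^3 ≡ 1 (mod 13) ✓
Thus |⟨3⟩| = ord(3) = 3.
[(Z/13Z)^× : ⟨3⟩] = 12/3 = 4.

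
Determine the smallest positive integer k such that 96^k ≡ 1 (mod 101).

50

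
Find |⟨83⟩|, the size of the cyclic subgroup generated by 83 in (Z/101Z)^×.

The order of 83 must divide φ(101) = 101 − 1 = 100 = 2^2 · 5^2.
Divisors of 100: 1, 2, 4, 5, 10, 20, 25, 50, 100.
Evaluate successive powers at the divisors of 100:
83^1 ≡ 83 (mod 101)
83^2 ≡ 21 (mod 101)
83^4 ≡ 37 (mod 101)
83^5 ≡ 41 (mod 101)
83^10 ≡ 65 (mod 101)
83^20 ≡ 84 (mod 101)
83^25 ≡ 10 (mod 101)
83^50 ≡ 100 (mod 101)
83^100 ≡ 1 (mod 101) ✓
So ord_101(83) = 100.

100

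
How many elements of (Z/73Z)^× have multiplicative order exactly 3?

φ(73) = 73 − 1 = 72 = 2^3 · 3^2.
Since (Z/73Z)^× is cyclic of order 72, the number of elements of order d is φ(d) when d | 72 and 0 otherwise.
3 | 72, and φ(3) = 3 − 1 = 2.

2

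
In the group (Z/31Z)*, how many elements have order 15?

φ(31) = 31 − 1 = 30 = 2 · 3 · 5.
In a cyclic group of order 30, there are φ(d) elements of order d for each divisor d of 30, and zero for non-divisors.
15 = 3 · 5 divides 30, and φ(15) = 8.

8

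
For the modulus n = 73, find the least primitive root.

5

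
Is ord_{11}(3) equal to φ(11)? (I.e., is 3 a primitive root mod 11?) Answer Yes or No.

No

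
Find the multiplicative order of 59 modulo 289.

Since 59 ∈ (Z/289Z)^×, its order divides φ(289) = φ(17^2) = 17·(17−1) = 272 = 2^4 · 17.
Divisors of 272: 1, 2, 4, 8, 16, 17, 34, 68, 136, 272.
Test each divisor d:
59^1 ≡ 59
59^2 ≡ 13
59^4 ≡ 169
59^8 ≡ 239
59^16 ≡ 188
59^17 ≡ 110
59^34 ≡ 251
59^68 ≡ 288
59^136 ≡ 1
Hence ord(59) = 136.

136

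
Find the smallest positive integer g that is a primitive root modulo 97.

φ(97) = 97 − 1 = 96 = 2^5 · 3.
Test candidates g = 2, 3, … against the prime factors q ∈ {2, 3} of φ(97): g is a generator iff g^(96/q) ≢ 1 for every such q.
g = 2: 2^48 ≡ 1 — hits 1, so not a primitive root.
g = 3: 3^48 ≡ 1 — hits 1, so not a primitive root.
g = 4: 4^48 ≡ 1 — hits 1, so not a primitive root.
g = 5: 5^48 ≡ 96; 5^32 ≡ 35 — none is 1, so 5 is a primitive root.
So 5 is the smallest generator of (Z/97Z)^×.

5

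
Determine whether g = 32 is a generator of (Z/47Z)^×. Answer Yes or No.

φ(47) = 47 − 1 = 46 = 2 · 23.
32 is a primitive root mod 47 iff 32^(φ(47)/q) ≢ 1 for every prime q | φ(47), i.e. q ∈ {2, 23}.
32^23 ≡ 1 (mod 47)  [q = 2: ≡ 1 ✗]
32^2 ≡ 37 (mod 47)  [q = 23: ≢ 1 ✓]
32^23 ≡ 1 shows ord(32) | 23, strictly less than φ(47); not a primitive root.

No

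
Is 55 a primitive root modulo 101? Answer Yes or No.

Yes

φ(101) = 101 − 1 = 100 = 2^2 · 5^2.
It suffices to check that the order of 55 is not a proper divisor of 100: compute 55^(100/q) for q ∈ {2, 5}.
55^50 ≡ 100 (mod 101)  [q = 2: ≢ 1 ✓]
55^20 ≡ 36 (mod 101)  [q = 5: ≢ 1 ✓]
All checks pass, so 55 has order 100 and is a primitive root modulo 101.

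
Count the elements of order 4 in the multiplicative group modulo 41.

2

φ(41) = 41 − 1 = 40 = 2^3 · 5.
(Z/41Z)^× is cyclic (|G| = 40); a cyclic group of order m has exactly φ(d) elements of each order d | m, and none otherwise.
4 = 2^2 divides 40, and φ(4) = 2.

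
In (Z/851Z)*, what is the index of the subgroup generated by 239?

2

ord(239) | φ(851) = φ(23·37) = (23−1)·(37−1) = 22·36 = 792 = 2^3 · 3^2 · 11.
Divisors of 792: 1, 2, 3, 4, 6, 8, 9, 11, 12, 18, 22, 24, 33, 36, 44, 66, 72, 88, 99, 132, 198, 264, 396, 792.
Test each divisor d:
239^1 ≡ 239 (mod 851)
239^2 ≡ 104 (mod 851)
239^3 ≡ 177 (mod 851)
239^4 ≡ 604 (mod 851)
239^6 ≡ 693 (mod 851)
239^8 ≡ 588 (mod 851)
239^9 ≡ 117 (mod 851)
239^11 ≡ 254 (mod 851)
239^12 ≡ 285 (mod 851)
239^18 ≡ 73 (mod 851)
239^22 ≡ 691 (mod 851)
239^24 ≡ 380 (mod 851)
239^33 ≡ 208 (mod 851)
239^36 ≡ 223 (mod 851)
239^44 ≡ 70 (mod 851)
239^66 ≡ 714 (mod 851)
239^72 ≡ 371 (mod 851)
239^88 ≡ 645 (mod 851)
239^99 ≡ 438 (mod 851)
239^132 ≡ 47 (mod 851)
239^198 ≡ 369 (mod 851)
239^264 ≡ 507 (mod 851)
239^396 ≡ 1 (mod 851) ✓
Thus |⟨239⟩| = ord(239) = 396.
Index = |(Z/851Z)^×| / |⟨239⟩| = 792 / 396 = 2.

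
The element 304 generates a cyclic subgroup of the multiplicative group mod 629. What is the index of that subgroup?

ord(304) | φ(629) = φ(17·37) = (17−1)·(37−1) = 16·36 = 576 = 2^6 · 3^2.
Divisors of 576: 1, 2, 3, 4, 6, 8, 9, 12, 16, 18, 24, 32, 36, 48, 64, 72, 96, 144, 192, 288, 576.
Evaluate successive powers at the divisors of 576:
304^1 ≡ 304 (mod 629)
304^2 ≡ 582 (mod 629)
304^3 ≡ 179 (mod 629)
304^4 ≡ 322 (mod 629)
304^6 ≡ 591 (mod 629)
304^8 ≡ 528 (mod 629)
304^9 ≡ 117 (mod 629)
304^12 ≡ 186 (mod 629)
304^16 ≡ 137 (mod 629)
304^18 ≡ 480 (mod 629)
304^24 ≡ 1 (mod 629) ✓
The order of 304 is 24, so the subgroup it generates has 24 elements.
[(Z/629Z)^× : ⟨304⟩] = 576/24 = 24.

24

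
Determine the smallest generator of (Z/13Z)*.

φ(13) = 13 − 1 = 12 = 2^2 · 3.
Test candidates g = 2, 3, … against the prime factors q ∈ {2, 3} of φ(13): g is a generator iff g^(12/q) ≢ 1 for every such q.
g = 2: 2^6 ≡ 12; 2^4 ≡ 3 — none is 1, so 2 is a primitive root.
So 2 is the smallest generator of (Z/13Z)^×.

2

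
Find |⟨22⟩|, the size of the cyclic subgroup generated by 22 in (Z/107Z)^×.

Since 22 ∈ (Z/107Z)^×, its order divides φ(107) = 107 − 1 = 106 = 2 · 53.
Divisors of 106: 1, 2, 53, 106.
Evaluate successive powers at the divisors of 106:
22^1 ≡ 22
22^2 ≡ 56
22^53 ≡ 106
22^106 ≡ 1
Hence ord(22) = 106.

106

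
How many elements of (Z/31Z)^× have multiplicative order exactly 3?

2

φ(31) = 31 − 1 = 30 = 2 · 3 · 5.
In a cyclic group of order 30, there are φ(d) elements of order d for each divisor d of 30, and zero for non-divisors.
3 | 30, and φ(3) = 3 − 1 = 2.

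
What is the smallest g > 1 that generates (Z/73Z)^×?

φ(73) = 73 − 1 = 72 = 2^3 · 3^2.
g is a primitive root iff g^(72/q) ≢ 1 (mod 73) for each prime q ∈ {2, 3}.
g = 2: 2^36 ≡ 1 — hits 1, so not a primitive root.
g = 3: 3^36 ≡ 1 — hits 1, so not a primitive root.
g = 4: 4^36 ≡ 1 — hits 1, so not a primitive root.
g = 5: 5^36 ≡ 72; 5^24 ≡ 8 — none is 1, so 5 is a primitive root.
So 5 is the smallest generator of (Z/73Z)^×.

5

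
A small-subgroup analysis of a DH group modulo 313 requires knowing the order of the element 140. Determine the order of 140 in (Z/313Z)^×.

156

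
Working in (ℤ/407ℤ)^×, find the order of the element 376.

20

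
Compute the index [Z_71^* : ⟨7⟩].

ord(7) | φ(71) = 71 − 1 = 70 = 2 · 5 · 7.
Divisors of 70: 1, 2, 5, 7, 10, 14, 35, 70.
Evaluate successive powers at the divisors of 70:
7^1 ≡ 7 (mod 71)
7^2 ≡ 49 (mod 71)
7^5 ≡ 51 (mod 71)
7^7 ≡ 14 (mod 71)
7^10 ≡ 45 (mod 71)
7^14 ≡ 54 (mod 71)
7^35 ≡ 70 (mod 71)
7^70 ≡ 1 (mod 71) ✓
Thus |⟨7⟩| = ord(7) = 70.
[(Z/71Z)^× : ⟨7⟩] = 70/70 = 1.

1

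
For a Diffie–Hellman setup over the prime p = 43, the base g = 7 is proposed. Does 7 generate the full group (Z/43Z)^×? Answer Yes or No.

No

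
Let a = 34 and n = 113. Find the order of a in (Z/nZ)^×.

112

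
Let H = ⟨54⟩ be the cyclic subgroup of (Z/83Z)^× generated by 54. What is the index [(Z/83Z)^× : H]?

1

Since 54 ∈ (Z/83Z)^×, its order divides φ(83) = 83 − 1 = 82 = 2 · 41.
Divisors of 82: 1, 2, 41, 82.
Check 54^d mod 83 for each divisor in increasing order:
54^1 ≡ 54
54^2 ≡ 11
54^41 ≡ 82
54^82 ≡ 1
The order of 54 is 82, so the subgroup it generates has 82 elements.
Index = |(Z/83Z)^×| / |⟨54⟩| = 82 / 82 = 1.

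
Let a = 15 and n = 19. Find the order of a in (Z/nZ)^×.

18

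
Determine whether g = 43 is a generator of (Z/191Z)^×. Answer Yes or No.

No

φ(191) = 191 − 1 = 190 = 2 · 5 · 19.
An element g generates (Z/191Z)^× iff g^(190/q) ≢ 1 (mod 191) for each prime q ∈ {2, 5, 19}.
43^95 ≡ 1 (mod 191)  [q = 2: ≡ 1 ✗]
43^38 ≡ 109 (mod 191)  [q = 5: ≢ 1 ✓]
43^10 ≡ 160 (mod 191)  [q = 19: ≢ 1 ✓]
43^95 ≡ 1 shows ord(43) | 95, strictly less than φ(191); not a primitive root.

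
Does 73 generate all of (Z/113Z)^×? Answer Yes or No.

No

φ(113) = 113 − 1 = 112 = 2^4 · 7.
Test 73^(112/q) mod 113 for each prime factor q of 112:
73^56 ≡ 112 (mod 113)  [q = 2: ≢ 1 ✓]
73^16 ≡ 1 (mod 113)  [q = 7: ≡ 1 ✗]
The check at q = 7 fails, so 73 generates a proper subgroup.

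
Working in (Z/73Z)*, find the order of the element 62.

72

The order of 62 must divide φ(73) = 73 − 1 = 72 = 2^3 · 3^2.
Divisors of 72: 1, 2, 3, 4, 6, 8, 9, 12, 18, 24, 36, 72.
Test each divisor d:
62^1 ≡ 62 (mod 73)
62^2 ≡ 48 (mod 73)
62^3 ≡ 56 (mod 73)
62^4 ≡ 41 (mod 73)
62^6 ≡ 70 (mod 73)
62^8 ≡ 2 (mod 73)
62^9 ≡ 51 (mod 73)
62^12 ≡ 9 (mod 73)
62^18 ≡ 46 (mod 73)
62^24 ≡ 8 (mod 73)
62^36 ≡ 72 (mod 73)
62^72 ≡ 1 (mod 73) ✓
Therefore the multiplicative order of 62 modulo 73 is 72.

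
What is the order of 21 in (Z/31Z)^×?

30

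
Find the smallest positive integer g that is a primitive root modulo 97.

φ(97) = 97 − 1 = 96 = 2^5 · 3.
g is a primitive root iff g^(96/q) ≢ 1 (mod 97) for each prime q ∈ {2, 3}.
g = 2: 2^48 ≡ 1 — hits 1, so not a primitive root.
g = 3: 3^48 ≡ 1 — hits 1, so not a primitive root.
g = 4: 4^48 ≡ 1 — hits 1, so not a primitive root.
g = 5: 5^48 ≡ 96; 5^32 ≡ 35 — none is 1, so 5 is a primitive root.
Hence the least primitive root of 97 is 5.

5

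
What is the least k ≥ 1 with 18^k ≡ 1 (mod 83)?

82

The order of 18 must divide φ(83) = 83 − 1 = 82 = 2 · 41.
Divisors of 82: 1, 2, 41, 82.
Evaluate successive powers at the divisors of 82:
18^1 ≡ 18 (mod 83)
18^2 ≡ 75 (mod 83)
18^41 ≡ 82 (mod 83)
18^82 ≡ 1 (mod 83) ✓
So ord_83(18) = 82.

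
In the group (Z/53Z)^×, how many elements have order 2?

φ(53) = 53 − 1 = 52 = 2^2 · 13.
Since (Z/53Z)^× is cyclic of order 52, the number of elements of order d is φ(d) when d | 52 and 0 otherwise.
2 | 52, and φ(2) = 2 − 1 = 1.

1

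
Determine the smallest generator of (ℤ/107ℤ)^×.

φ(107) = 107 − 1 = 106 = 2 · 53.
g is a primitive root iff g^(106/q) ≢ 1 (mod 107) for each prime q ∈ {2, 53}.
g = 2: 2^53 ≡ 106; 2^2 ≡ 4 — none is 1, so 2 is a primitive root.
Hence the least primitive root of 107 is 2.

2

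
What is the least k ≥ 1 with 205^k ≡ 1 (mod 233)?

Since 205 ∈ (Z/233Z)^×, its order divides φ(233) = 233 − 1 = 232 = 2^3 · 29.
Divisors of 232: 1, 2, 4, 8, 29, 58, 116, 232.
Evaluate successive powers at the divisors of 232:
205^1 ≡ 205 (mod 233)
205^2 ≡ 85 (mod 233)
205^4 ≡ 2 (mod 233)
205^8 ≡ 4 (mod 233)
205^29 ≡ 144 (mod 233)
205^58 ≡ 232 (mod 233)
205^116 ≡ 1 (mod 233) ✓
The smallest such exponent is 116, so the order of 205 is 116.

116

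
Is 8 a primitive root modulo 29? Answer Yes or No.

Yes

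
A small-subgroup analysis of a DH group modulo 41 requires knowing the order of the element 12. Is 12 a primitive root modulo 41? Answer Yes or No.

φ(41) = 41 − 1 = 40 = 2^3 · 5.
An element g generates (Z/41Z)^× iff g^(40/q) ≢ 1 (mod 41) for each prime q ∈ {2, 5}.
12^20 ≡ 40 (mod 41)  [q = 2: ≢ 1 ✓]
12^8 ≡ 18 (mod 41)  [q = 5: ≢ 1 ✓]
Every test exponent gives a nontrivial residue, hence 12 generates the full group.

Yes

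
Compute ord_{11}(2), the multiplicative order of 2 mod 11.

10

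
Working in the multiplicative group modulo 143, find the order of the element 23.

By Lagrange's theorem, ord_143(23) divides φ(143) = φ(11·13) = (11−1)·(13−1) = 10·12 = 120 = 2^3 · 3 · 5.
Divisors of 120: 1, 2, 3, 4, 5, 6, 8, 10, 12, 15, 20, 24, 30, 40, 60, 120.
Test each divisor d:
23^1 ≡ 23 (mod 143)
23^2 ≡ 100 (mod 143)
23^3 ≡ 12 (mod 143)
23^4 ≡ 133 (mod 143)
23^5 ≡ 56 (mod 143)
23^6 ≡ 1 (mod 143) ✓
The smallest such exponent is 6, so the order of 23 is 6.

6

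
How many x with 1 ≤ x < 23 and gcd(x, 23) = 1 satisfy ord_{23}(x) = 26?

0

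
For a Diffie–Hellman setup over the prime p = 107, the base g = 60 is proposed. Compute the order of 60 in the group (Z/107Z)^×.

106

The order of 60 must divide φ(107) = 107 − 1 = 106 = 2 · 53.
Divisors of 106: 1, 2, 53, 106.
Evaluate successive powers at the divisors of 106:
60^1 ≡ 60 (mod 107)
60^2 ≡ 69 (mod 107)
60^53 ≡ 106 (mod 107)
60^106 ≡ 1 (mod 107) ✓
The smallest such exponent is 106, so the order of 60 is 106.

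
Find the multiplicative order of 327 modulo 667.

308

The order of 327 must divide φ(667) = φ(23·29) = (23−1)·(29−1) = 22·28 = 616 = 2^3 · 7 · 11.
Divisors of 616: 1, 2, 4, 7, 8, 11, 14, 22, 28, 44, 56, 77, 88, 154, 308, 616.
Evaluate successive powers at the divisors of 616:
327^1 ≡ 327 (mod 667)
327^2 ≡ 209 (mod 667)
327^4 ≡ 326 (mod 667)
327^7 ≡ 17 (mod 667)
327^8 ≡ 223 (mod 667)
327^11 ≡ 206 (mod 667)
327^14 ≡ 289 (mod 667)
327^22 ≡ 415 (mod 667)
327^28 ≡ 146 (mod 667)
327^44 ≡ 139 (mod 667)
327^56 ≡ 639 (mod 667)
327^77 ≡ 505 (mod 667)
327^88 ≡ 645 (mod 667)
327^154 ≡ 231 (mod 667)
327^308 ≡ 1 (mod 667) ✓
Hence ord(327) = 308.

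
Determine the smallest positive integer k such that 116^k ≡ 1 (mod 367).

366

ord(116) | φ(367) = 367 − 1 = 366 = 2 · 3 · 61.
Divisors of 366: 1, 2, 3, 6, 61, 122, 183, 366.
Check 116^d mod 367 for each divisor in increasing order:
116^1 ≡ 116 (mod 367)
116^2 ≡ 244 (mod 367)
116^3 ≡ 45 (mod 367)
116^6 ≡ 190 (mod 367)
116^61 ≡ 84 (mod 367)
116^122 ≡ 83 (mod 367)
116^183 ≡ 366 (mod 367)
116^366 ≡ 1 (mod 367) ✓
Hence ord(116) = 366.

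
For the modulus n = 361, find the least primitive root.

2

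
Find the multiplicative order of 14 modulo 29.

The order of 14 must divide φ(29) = 29 − 1 = 28 = 2^2 · 7.
Divisors of 28: 1, 2, 4, 7, 14, 28.
Evaluate successive powers at the divisors of 28:
14^1 ≡ 14 (mod 29)
14^2 ≡ 22 (mod 29)
14^4 ≡ 20 (mod 29)
14^7 ≡ 12 (mod 29)
14^14 ≡ 28 (mod 29)
14^28 ≡ 1 (mod 29) ✓
Therefore the multiplicative order of 14 modulo 29 is 28.

28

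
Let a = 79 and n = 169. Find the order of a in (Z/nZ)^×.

13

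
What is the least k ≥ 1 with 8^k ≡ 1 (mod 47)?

The order of 8 must divide φ(47) = 47 − 1 = 46 = 2 · 23.
Divisors of 46: 1, 2, 23, 46.
Check 8^d mod 47 for each divisor in increasing order:
8^1 ≡ 8 (mod 47)
8^2 ≡ 17 (mod 47)
8^23 ≡ 1 (mod 47) ✓
So ord_47(8) = 23.

23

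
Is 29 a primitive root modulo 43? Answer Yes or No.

φ(43) = 43 − 1 = 42 = 2 · 3 · 7.
It suffices to check that the order of 29 is not a proper divisor of 42: compute 29^(42/q) for q ∈ {2, 3, 7}.
29^21 ≡ 42 (mod 43)  [q = 2: ≢ 1 ✓]
29^14 ≡ 6 (mod 43)  [q = 3: ≢ 1 ✓]
29^6 ≡ 21 (mod 43)  [q = 7: ≢ 1 ✓]
Every test exponent gives a nontrivial residue, hence 29 generates the full group.

Yes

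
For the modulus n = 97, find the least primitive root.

5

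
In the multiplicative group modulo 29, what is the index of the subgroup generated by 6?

ord(6) | φ(29) = 29 − 1 = 28 = 2^2 · 7.
Divisors of 28: 1, 2, 4, 7, 14, 28.
Compute 6^d (mod 29) for the divisors d until we hit 1:
6^1 ≡ 6 (mod 29)
6^2 ≡ 7 (mod 29)
6^4 ≡ 20 (mod 29)
6^7 ≡ 28 (mod 29)
6^14 ≡ 1 (mod 29) ✓
Thus |⟨6⟩| = ord(6) = 14.
[(Z/29Z)^× : ⟨6⟩] = 28/14 = 2.

2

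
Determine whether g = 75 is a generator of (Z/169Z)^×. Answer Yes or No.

No

φ(169) = φ(13^2) = 13·(13−1) = 156 = 2^2 · 3 · 13.
Test 75^(156/q) mod 169 for each prime factor q of 156:
75^78 ≡ 1 (mod 169)  [q = 2: ≡ 1 ✗]
75^52 ≡ 146 (mod 169)  [q = 3: ≢ 1 ✓]
75^12 ≡ 131 (mod 169)  [q = 13: ≢ 1 ✓]
Since 75^78 ≡ 1, the order of 75 divides 78 < 156, so 75 is not a primitive root.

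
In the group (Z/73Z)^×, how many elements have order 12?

4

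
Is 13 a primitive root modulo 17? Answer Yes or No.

φ(17) = 17 − 1 = 16 = 2^4.
It suffices to check that the order of 13 is not a proper divisor of 16: compute 13^(16/q) for q ∈ {2}.
13^8 ≡ 1 (mod 17)  [q = 2: ≡ 1 ✗]
Since 13^8 ≡ 1, the order of 13 divides 8 < 16, so 13 is not a primitive root.

No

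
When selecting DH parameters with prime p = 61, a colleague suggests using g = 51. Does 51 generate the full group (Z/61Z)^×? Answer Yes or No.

Yes

φ(61) = 61 − 1 = 60 = 2^2 · 3 · 5.
Test 51^(60/q) mod 61 for each prime factor q of 60:
51^30 ≡ 60 (mod 61)  [q = 2: ≢ 1 ✓]
51^20 ≡ 13 (mod 61)  [q = 3: ≢ 1 ✓]
51^12 ≡ 58 (mod 61)  [q = 5: ≢ 1 ✓]
Every test exponent gives a nontrivial residue, hence 51 generates the full group.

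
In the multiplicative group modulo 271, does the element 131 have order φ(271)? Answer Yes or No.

φ(271) = 271 − 1 = 270 = 2 · 3^3 · 5.
131 is a primitive root mod 271 iff 131^(φ(271)/q) ≢ 1 for every prime q | φ(271), i.e. q ∈ {2, 3, 5}.
131^135 ≡ 270 (mod 271)  [q = 2: ≢ 1 ✓]
131^90 ≡ 28 (mod 271)  [q = 3: ≢ 1 ✓]
131^54 ≡ 1 (mod 271)  [q = 5: ≡ 1 ✗]
The check at q = 5 fails, so 131 generates a proper subgroup.

No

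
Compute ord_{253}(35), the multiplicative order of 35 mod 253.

By Lagrange's theorem, ord_253(35) divides φ(253) = φ(11·23) = (11−1)·(23−1) = 10·22 = 220 = 2^2 · 5 · 11.
Divisors of 220: 1, 2, 4, 5, 10, 11, 20, 22, 44, 55, 110, 220.
Compute 35^d (mod 253) for the divisors d until we hit 1:
35^1 ≡ 35 (mod 253)
35^2 ≡ 213 (mod 253)
35^4 ≡ 82 (mod 253)
35^5 ≡ 87 (mod 253)
35^10 ≡ 232 (mod 253)
35^11 ≡ 24 (mod 253)
35^20 ≡ 188 (mod 253)
35^22 ≡ 70 (mod 253)
35^44 ≡ 93 (mod 253)
35^55 ≡ 208 (mod 253)
35^110 ≡ 1 (mod 253) ✓
Therefore the multiplicative order of 35 modulo 253 is 110.

110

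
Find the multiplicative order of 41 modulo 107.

53

By Lagrange's theorem, ord_107(41) divides φ(107) = 107 − 1 = 106 = 2 · 53.
Divisors of 106: 1, 2, 53, 106.
Check 41^d mod 107 for each divisor in increasing order:
41^1 ≡ 41
41^2 ≡ 76
41^53 ≡ 1
The smallest such exponent is 53, so the order of 41 is 53.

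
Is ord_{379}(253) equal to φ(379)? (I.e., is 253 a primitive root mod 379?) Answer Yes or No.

φ(379) = 379 − 1 = 378 = 2 · 3^3 · 7.
Test 253^(378/q) mod 379 for each prime factor q of 378:
253^189 ≡ 378 (mod 379)  [q = 2: ≢ 1 ✓]
253^126 ≡ 327 (mod 379)  [q = 3: ≢ 1 ✓]
253^54 ≡ 138 (mod 379)  [q = 7: ≢ 1 ✓]
All checks pass, so 253 has order 378 and is a primitive root modulo 379.

Yes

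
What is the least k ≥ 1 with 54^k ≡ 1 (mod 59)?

ord(54) | φ(59) = 59 − 1 = 58 = 2 · 29.
Divisors of 58: 1, 2, 29, 58.
Evaluate successive powers at the divisors of 58:
54^1 ≡ 54 (mod 59)
54^2 ≡ 25 (mod 59)
54^29 ≡ 58 (mod 59)
54^58 ≡ 1 (mod 59) ✓
Hence ord(54) = 58.

58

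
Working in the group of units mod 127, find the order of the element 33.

Since 33 ∈ (Z/127Z)^×, its order divides φ(127) = 127 − 1 = 126 = 2 · 3^2 · 7.
Divisors of 126: 1, 2, 3, 6, 7, 9, 14, 18, 21, 42, 63, 126.
Evaluate successive powers at the divisors of 126:
33^1 ≡ 33 (mod 127)
33^2 ≡ 73 (mod 127)
33^3 ≡ 123 (mod 127)
33^6 ≡ 16 (mod 127)
33^7 ≡ 20 (mod 127)
33^9 ≡ 63 (mod 127)
33^14 ≡ 19 (mod 127)
33^18 ≡ 32 (mod 127)
33^21 ≡ 126 (mod 127)
33^42 ≡ 1 (mod 127) ✓
Therefore the multiplicative order of 33 modulo 127 is 42.

42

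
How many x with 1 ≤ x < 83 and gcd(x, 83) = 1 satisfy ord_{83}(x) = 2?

φ(83) = 83 − 1 = 82 = 2 · 41.
(Z/83Z)^× is cyclic (|G| = 82); a cyclic group of order m has exactly φ(d) elements of each order d | m, and none otherwise.
2 | 82, and φ(2) = 2 − 1 = 1.

1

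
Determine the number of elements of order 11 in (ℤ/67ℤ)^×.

φ(67) = 67 − 1 = 66 = 2 · 3 · 11.
In a cyclic group of order 66, there are φ(d) elements of order d for each divisor d of 66, and zero for non-divisors.
11 | 66, and φ(11) = 11 − 1 = 10.

10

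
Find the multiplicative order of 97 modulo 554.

276

Since 97 ∈ (Z/554Z)^×, its order divides φ(554) = φ(2)·φ(277) = 1·276 = 276 = 2^2 · 3 · 23.
Divisors of 276: 1, 2, 3, 4, 6, 12, 23, 46, 69, 92, 138, 276.
Evaluate successive powers at the divisors of 276:
97^1 ≡ 97
97^2 ≡ 545
97^3 ≡ 235
97^4 ≡ 81
97^6 ≡ 379
97^12 ≡ 155
97^23 ≡ 459
97^46 ≡ 161
97^69 ≡ 217
97^92 ≡ 437
97^138 ≡ 553
97^276 ≡ 1
The smallest such exponent is 276, so the order of 97 is 276.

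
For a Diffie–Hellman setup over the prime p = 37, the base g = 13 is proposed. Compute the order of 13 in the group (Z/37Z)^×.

36

Since 13 ∈ (Z/37Z)^×, its order divides φ(37) = 37 − 1 = 36 = 2^2 · 3^2.
Divisors of 36: 1, 2, 3, 4, 6, 9, 12, 18, 36.
Test each divisor d:
13^1 ≡ 13 (mod 37)
13^2 ≡ 21 (mod 37)
13^3 ≡ 14 (mod 37)
13^4 ≡ 34 (mod 37)
13^6 ≡ 11 (mod 37)
13^9 ≡ 6 (mod 37)
13^12 ≡ 10 (mod 37)
13^18 ≡ 36 (mod 37)
13^36 ≡ 1 (mod 37) ✓
Therefore the multiplicative order of 13 modulo 37 is 36.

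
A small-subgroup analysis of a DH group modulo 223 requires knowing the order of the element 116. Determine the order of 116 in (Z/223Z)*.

ord(116) | φ(223) = 223 − 1 = 222 = 2 · 3 · 37.
Divisors of 222: 1, 2, 3, 6, 37, 74, 111, 222.
Check 116^d mod 223 for each divisor in increasing order:
116^1 ≡ 116 (mod 223)
116^2 ≡ 76 (mod 223)
116^3 ≡ 119 (mod 223)
116^6 ≡ 112 (mod 223)
116^37 ≡ 183 (mod 223)
116^74 ≡ 39 (mod 223)
116^111 ≡ 1 (mod 223) ✓
Therefore the multiplicative order of 116 modulo 223 is 111.

111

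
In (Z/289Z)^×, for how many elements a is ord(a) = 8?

4

φ(289) = φ(17^2) = 17·(17−1) = 272 = 2^4 · 17.
Since (Z/289Z)^× is cyclic of order 272, the number of elements of order d is φ(d) when d | 272 and 0 otherwise.
8 = 2^3 divides 272, and φ(8) = 4.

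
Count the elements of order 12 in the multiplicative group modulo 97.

φ(97) = 97 − 1 = 96 = 2^5 · 3.
Since (Z/97Z)^× is cyclic of order 96, the number of elements of order d is φ(d) when d | 96 and 0 otherwise.
12 = 2^2 · 3 divides 96, and φ(12) = 4.

4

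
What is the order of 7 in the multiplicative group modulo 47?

23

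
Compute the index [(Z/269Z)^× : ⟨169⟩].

4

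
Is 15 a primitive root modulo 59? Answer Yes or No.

φ(59) = 59 − 1 = 58 = 2 · 29.
It suffices to check that the order of 15 is not a proper divisor of 58: compute 15^(58/q) for q ∈ {2, 29}.
15^29 ≡ 1 (mod 59)  [q = 2: ≡ 1 ✗]
15^2 ≡ 48 (mod 59)  [q = 29: ≢ 1 ✓]
The check at q = 2 fails, so 15 generates a proper subgroup.

No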